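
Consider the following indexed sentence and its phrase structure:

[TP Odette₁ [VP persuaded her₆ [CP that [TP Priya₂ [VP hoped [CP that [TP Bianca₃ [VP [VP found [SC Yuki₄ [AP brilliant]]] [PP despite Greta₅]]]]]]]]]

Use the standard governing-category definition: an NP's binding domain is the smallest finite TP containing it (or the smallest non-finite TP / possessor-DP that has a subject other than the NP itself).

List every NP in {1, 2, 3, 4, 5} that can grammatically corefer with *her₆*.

none

*her* is a pronoun, so Principle B applies: it must be free in its binding domain.
Binding domain of *her₆*: the matrix TP, whose subject is Odette₁.
*Odette₁* c-commands the pronoun within its binding domain → coindexation would violate Principle B.
*Priya₂*: the pronoun c-commands this R-expression → coindexation would violate Principle C on *Priya₂*.
*Bianca₃*: the pronoun c-commands this R-expression → coindexation would violate Principle C on *Bianca₃*.
*Yuki₄*: the pronoun c-commands this R-expression → coindexation would violate Principle C on *Yuki₄*.
*Greta₅*: the pronoun c-commands this R-expression → coindexation would violate Principle C on *Greta₅*.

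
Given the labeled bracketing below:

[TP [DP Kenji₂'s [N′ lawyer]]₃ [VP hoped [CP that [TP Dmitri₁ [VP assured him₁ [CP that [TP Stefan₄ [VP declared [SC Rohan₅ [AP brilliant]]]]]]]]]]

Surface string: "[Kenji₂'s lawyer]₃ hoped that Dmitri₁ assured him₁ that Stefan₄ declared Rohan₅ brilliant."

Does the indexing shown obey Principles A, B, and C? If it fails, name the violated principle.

Principle B

The two coindexed NPs are *Dmitri₁* and *him₁*.
*him₁* is a pronoun. Its binding domain is the embedded TP, whose subject is Dmitri₁.
*Dmitri₁* c-commands it within that domain and carries the same index.
The pronoun is locally bound → Principle B violation.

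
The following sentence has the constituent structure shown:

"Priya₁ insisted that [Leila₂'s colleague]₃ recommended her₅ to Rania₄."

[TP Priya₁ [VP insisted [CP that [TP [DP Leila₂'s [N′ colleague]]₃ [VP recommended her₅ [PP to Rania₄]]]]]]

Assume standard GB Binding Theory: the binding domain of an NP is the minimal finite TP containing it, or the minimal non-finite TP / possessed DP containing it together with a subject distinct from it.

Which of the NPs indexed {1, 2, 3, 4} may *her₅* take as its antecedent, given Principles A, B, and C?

{1, 2}

*her* is a pronoun, so Principle B applies: it must be free in its binding domain.
Binding domain of *her₅*: the embedded TP, whose subject is [Leila₂'s colleague]₃.
*Priya₁* c-commands the pronoun but from outside its binding domain, and is not c-commanded by it → coindexation permitted.
*Leila₂* and the pronoun do not c-command one another → neither Principle B nor Principle C is at stake; coindexation permitted.
*[Leila₂'s colleague]₃* c-commands the pronoun within its binding domain → coindexation would violate Principle B.
*Rania₄*: the pronoun c-commands this R-expression → coindexation would violate Principle C on *Rania₄*.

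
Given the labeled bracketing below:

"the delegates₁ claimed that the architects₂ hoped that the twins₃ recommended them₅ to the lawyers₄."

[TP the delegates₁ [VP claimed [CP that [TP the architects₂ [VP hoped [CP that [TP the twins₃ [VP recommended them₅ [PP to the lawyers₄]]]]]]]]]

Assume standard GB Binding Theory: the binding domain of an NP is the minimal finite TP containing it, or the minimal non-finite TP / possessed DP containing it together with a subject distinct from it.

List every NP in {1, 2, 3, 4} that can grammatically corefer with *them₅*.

*them* is a pronoun, so Principle B applies: it must be free in its binding domain.
Binding domain of *them₅*: the embedded TP, whose subject is the twins₃.
*the delegates₁* c-commands the pronoun but from outside its binding domain, and is not c-commanded by it → coindexation permitted.
*the architects₂* c-commands the pronoun but from outside its binding domain, and is not c-commanded by it → coindexation permitted.
*the twins₃* c-commands the pronoun within its binding domain → coindexation would violate Principle B.
*the lawyers₄*: the pronoun c-commands this R-expression → coindexation would violate Principle C on *the lawyers₄*.

{1, 2}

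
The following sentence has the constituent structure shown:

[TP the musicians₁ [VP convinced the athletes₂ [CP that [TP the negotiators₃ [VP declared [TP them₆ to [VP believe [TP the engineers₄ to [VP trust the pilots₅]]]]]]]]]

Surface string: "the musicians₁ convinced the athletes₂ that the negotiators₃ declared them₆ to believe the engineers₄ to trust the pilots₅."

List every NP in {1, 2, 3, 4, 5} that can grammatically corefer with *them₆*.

{1, 2}

*them* is a pronoun, so Principle B applies: it must be free in its binding domain.
Binding domain of *them₆*: the embedded TP, whose subject is the negotiators₃.
*the musicians₁* c-commands the pronoun but from outside its binding domain, and is not c-commanded by it → coindexation permitted.
*the athletes₂* c-commands the pronoun but from outside its binding domain, and is not c-commanded by it → coindexation permitted.
*the negotiators₃* c-commands the pronoun within its binding domain → coindexation would violate Principle B.
*the engineers₄*: the pronoun c-commands this R-expression → coindexation would violate Principle C on *the engineers₄*.
*the pilots₅*: the pronoun c-commands this R-expression → coindexation would violate Principle C on *the pilots₅*.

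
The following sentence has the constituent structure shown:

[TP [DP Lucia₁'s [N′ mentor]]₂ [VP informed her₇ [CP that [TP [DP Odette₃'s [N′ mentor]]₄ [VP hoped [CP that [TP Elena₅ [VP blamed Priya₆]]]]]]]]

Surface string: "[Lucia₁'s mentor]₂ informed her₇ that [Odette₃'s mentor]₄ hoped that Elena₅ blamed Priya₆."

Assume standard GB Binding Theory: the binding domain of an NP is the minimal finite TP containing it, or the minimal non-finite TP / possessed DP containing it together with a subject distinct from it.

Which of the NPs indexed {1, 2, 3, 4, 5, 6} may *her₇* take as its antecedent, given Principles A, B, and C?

{1}

*her* is a pronoun, so Principle B applies: it must be free in its binding domain.
Binding domain of *her₇*: the matrix TP, whose subject is [Lucia₁'s mentor]₂.
*Lucia₁* and the pronoun do not c-command one another → neither Principle B nor Principle C is at stake; coindexation permitted.
*[Lucia₁'s mentor]₂* c-commands the pronoun within its binding domain → coindexation would violate Principle B.
*Odette₃*: the pronoun c-commands this R-expression → coindexation would violate Principle C on *Odette₃*.
*[Odette₃'s mentor]₄*: the pronoun c-commands this R-expression → coindexation would violate Principle C on *[Odette₃'s mentor]₄*.
*Elena₅*: the pronoun c-commands this R-expression → coindexation would violate Principle C on *Elena₅*.
*Priya₆*: the pronoun c-commands this R-expression → coindexation would violate Principle C on *Priya₆*.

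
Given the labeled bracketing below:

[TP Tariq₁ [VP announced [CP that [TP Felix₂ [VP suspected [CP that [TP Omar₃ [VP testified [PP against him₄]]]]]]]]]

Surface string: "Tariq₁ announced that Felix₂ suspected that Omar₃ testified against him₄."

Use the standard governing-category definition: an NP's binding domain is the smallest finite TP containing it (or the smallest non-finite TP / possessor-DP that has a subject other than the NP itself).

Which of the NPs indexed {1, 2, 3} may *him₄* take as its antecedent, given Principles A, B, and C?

{1, 2}

*him* is a pronoun, so Principle B applies: it must be free in its binding domain.
Binding domain of *him₄*: the embedded TP, whose subject is Omar₃.
*Tariq₁* c-commands the pronoun but from outside its binding domain, and is not c-commanded by it → coindexation permitted.
*Felix₂* c-commands the pronoun but from outside its binding domain, and is not c-commanded by it → coindexation permitted.
*Omar₃* c-commands the pronoun within its binding domain → coindexation would violate Principle B.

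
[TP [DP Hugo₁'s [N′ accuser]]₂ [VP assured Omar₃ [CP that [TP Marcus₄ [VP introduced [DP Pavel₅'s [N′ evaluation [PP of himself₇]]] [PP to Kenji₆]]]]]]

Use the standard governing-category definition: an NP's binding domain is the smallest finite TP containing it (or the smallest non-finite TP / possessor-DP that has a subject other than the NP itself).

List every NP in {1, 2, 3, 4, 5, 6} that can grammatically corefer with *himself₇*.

{5}

*himself* is an anaphor, so Principle A applies: it must be bound in its binding domain.
Binding domain of *himself₇*: the possessed DP, whose subject is Pavel₅.
*Hugo₁* does not c-command the anaphor → cannot bind it.
*[Hugo₁'s accuser]₂* c-commands the anaphor but is outside its binding domain → cannot satisfy Principle A.
*Omar₃* c-commands the anaphor but is outside its binding domain → cannot satisfy Principle A.
*Marcus₄* c-commands the anaphor but is outside its binding domain → cannot satisfy Principle A.
*Pavel₅* c-commands the anaphor within its binding domain → licit binder.
*Kenji₆* does not c-command the anaphor → cannot bind it.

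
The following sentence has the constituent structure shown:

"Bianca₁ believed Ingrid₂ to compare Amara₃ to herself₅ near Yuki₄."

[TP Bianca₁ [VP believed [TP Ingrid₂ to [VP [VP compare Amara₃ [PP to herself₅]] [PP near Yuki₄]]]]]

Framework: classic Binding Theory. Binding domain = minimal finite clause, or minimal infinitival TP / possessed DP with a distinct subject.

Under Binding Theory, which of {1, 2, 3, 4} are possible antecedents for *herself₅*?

{2, 3}

*herself* is an anaphor, so Principle A applies: it must be bound in its binding domain.
Binding domain of *herself₅*: the embedded TP, whose subject is Ingrid₂.
*Bianca₁* c-commands the anaphor but is outside its binding domain → cannot satisfy Principle A.
*Ingrid₂* c-commands the anaphor within its binding domain → licit binder.
*Amara₃* c-commands the anaphor within its binding domain → licit binder.
*Yuki₄* does not c-command the anaphor → cannot bind it.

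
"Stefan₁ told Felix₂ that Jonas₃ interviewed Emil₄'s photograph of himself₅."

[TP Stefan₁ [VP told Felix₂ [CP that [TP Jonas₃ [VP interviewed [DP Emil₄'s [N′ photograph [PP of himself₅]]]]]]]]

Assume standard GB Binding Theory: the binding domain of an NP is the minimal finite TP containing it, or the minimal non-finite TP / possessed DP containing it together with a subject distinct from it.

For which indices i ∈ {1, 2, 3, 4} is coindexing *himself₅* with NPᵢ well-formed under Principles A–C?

*himself* is an anaphor, so Principle A applies: it must be bound in its binding domain.
Binding domain of *himself₅*: the possessed DP, whose subject is Emil₄.
*Stefan₁* c-commands the anaphor but is outside its binding domain → cannot satisfy Principle A.
*Felix₂* c-commands the anaphor but is outside its binding domain → cannot satisfy Principle A.
*Jonas₃* c-commands the anaphor but is outside its binding domain → cannot satisfy Principle A.
*Emil₄* c-commands the anaphor within its binding domain → licit binder.

{4}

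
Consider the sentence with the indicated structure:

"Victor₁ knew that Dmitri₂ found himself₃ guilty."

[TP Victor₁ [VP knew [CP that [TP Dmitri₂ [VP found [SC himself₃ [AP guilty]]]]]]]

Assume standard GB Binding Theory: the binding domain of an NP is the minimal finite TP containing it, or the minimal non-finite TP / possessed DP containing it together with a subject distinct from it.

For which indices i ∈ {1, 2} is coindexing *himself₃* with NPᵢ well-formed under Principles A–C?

{2}

*himself* is an anaphor, so Principle A applies: it must be bound in its binding domain.
Binding domain of *himself₃*: the embedded TP, whose subject is Dmitri₂.
*Victor₁* c-commands the anaphor but is outside its binding domain → cannot satisfy Principle A.
*Dmitri₂* c-commands the anaphor within its binding domain → licit binder.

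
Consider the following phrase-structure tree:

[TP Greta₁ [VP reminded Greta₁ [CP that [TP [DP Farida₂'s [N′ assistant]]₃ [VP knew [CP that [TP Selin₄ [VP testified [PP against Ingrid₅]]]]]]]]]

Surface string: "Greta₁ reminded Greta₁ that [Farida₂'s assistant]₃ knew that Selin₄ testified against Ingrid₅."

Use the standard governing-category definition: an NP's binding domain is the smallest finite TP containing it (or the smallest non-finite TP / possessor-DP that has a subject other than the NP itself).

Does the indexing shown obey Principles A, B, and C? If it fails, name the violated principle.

Principle C

The two coindexed NPs are *Greta₁* (the lower occurrence) and *Greta₁* (the higher occurrence).
*Greta₁* (the lower occurrence) is an R-expression. Principle C requires it to be free everywhere.
*Greta₁* (the higher occurrence) c-commands it and carries the same index.
The R-expression is bound → Principle C violation.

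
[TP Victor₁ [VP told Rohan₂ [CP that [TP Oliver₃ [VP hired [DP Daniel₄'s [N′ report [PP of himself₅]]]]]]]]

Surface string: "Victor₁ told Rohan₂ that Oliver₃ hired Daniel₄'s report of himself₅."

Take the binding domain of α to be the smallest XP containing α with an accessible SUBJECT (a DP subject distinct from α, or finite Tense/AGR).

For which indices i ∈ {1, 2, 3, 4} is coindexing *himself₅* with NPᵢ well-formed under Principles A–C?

*himself* is an anaphor, so Principle A applies: it must be bound in its binding domain.
Binding domain of *himself₅*: the possessed DP, whose subject is Daniel₄.
*Victor₁* c-commands the anaphor but is outside its binding domain → cannot satisfy Principle A.
*Rohan₂* c-commands the anaphor but is outside its binding domain → cannot satisfy Principle A.
*Oliver₃* c-commands the anaphor but is outside its binding domain → cannot satisfy Principle A.
*Daniel₄* c-commands the anaphor within its binding domain → licit binder.

{4}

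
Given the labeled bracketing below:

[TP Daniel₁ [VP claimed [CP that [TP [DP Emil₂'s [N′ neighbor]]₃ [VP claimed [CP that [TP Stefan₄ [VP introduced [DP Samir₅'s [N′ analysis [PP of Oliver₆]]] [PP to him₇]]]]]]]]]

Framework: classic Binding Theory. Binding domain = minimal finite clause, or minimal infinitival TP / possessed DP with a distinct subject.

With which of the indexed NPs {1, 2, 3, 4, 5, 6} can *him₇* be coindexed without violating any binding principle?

{1, 2, 3, 5, 6}

*him* is a pronoun, so Principle B applies: it must be free in its binding domain.
Binding domain of *him₇*: the embedded TP, whose subject is Stefan₄.
*Daniel₁* c-commands the pronoun but from outside its binding domain, and is not c-commanded by it → coindexation permitted.
*Emil₂* and the pronoun do not c-command one another → neither Principle B nor Principle C is at stake; coindexation permitted.
*[Emil₂'s neighbor]₃* c-commands the pronoun but from outside its binding domain, and is not c-commanded by it → coindexation permitted.
*Stefan₄* c-commands the pronoun within its binding domain → coindexation would violate Principle B.
*Samir₅* and the pronoun do not c-command one another → neither Principle B nor Principle C is at stake; coindexation permitted.
*Oliver₆* and the pronoun do not c-command one another → neither Principle B nor Principle C is at stake; coindexation permitted.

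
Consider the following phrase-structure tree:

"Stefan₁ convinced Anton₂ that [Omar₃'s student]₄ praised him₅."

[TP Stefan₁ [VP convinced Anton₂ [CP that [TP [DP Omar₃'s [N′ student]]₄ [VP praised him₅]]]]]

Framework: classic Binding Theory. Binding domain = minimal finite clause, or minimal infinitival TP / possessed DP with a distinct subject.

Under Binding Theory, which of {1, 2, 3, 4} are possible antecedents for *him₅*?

{1, 2, 3}

*him* is a pronoun, so Principle B applies: it must be free in its binding domain.
Binding domain of *him₅*: the embedded TP, whose subject is [Omar₃'s student]₄.
*Stefan₁* c-commands the pronoun but from outside its binding domain, and is not c-commanded by it → coindexation permitted.
*Anton₂* c-commands the pronoun but from outside its binding domain, and is not c-commanded by it → coindexation permitted.
*Omar₃* and the pronoun do not c-command one another → neither Principle B nor Principle C is at stake; coindexation permitted.
*[Omar₃'s student]₄* c-commands the pronoun within its binding domain → coindexation would violate Principle B.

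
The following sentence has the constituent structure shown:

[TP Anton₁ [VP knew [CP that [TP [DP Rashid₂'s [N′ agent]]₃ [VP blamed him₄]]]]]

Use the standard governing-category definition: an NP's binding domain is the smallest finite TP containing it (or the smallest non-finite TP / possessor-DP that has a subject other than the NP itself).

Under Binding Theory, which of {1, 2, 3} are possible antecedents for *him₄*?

{1, 2}

*him* is a pronoun, so Principle B applies: it must be free in its binding domain.
Binding domain of *him₄*: the embedded TP, whose subject is [Rashid₂'s agent]₃.
*Anton₁* c-commands the pronoun but from outside its binding domain, and is not c-commanded by it → coindexation permitted.
*Rashid₂* and the pronoun do not c-command one another → neither Principle B nor Principle C is at stake; coindexation permitted.
*[Rashid₂'s agent]₃* c-commands the pronoun within its binding domain → coindexation would violate Principle B.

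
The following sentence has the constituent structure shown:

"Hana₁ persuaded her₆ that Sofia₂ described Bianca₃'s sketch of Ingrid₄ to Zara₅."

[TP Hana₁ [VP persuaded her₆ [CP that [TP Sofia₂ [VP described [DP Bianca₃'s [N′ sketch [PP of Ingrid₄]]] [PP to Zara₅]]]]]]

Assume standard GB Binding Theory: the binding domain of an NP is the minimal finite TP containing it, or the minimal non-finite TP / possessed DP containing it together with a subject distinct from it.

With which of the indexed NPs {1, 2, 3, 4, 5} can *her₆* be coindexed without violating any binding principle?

*her* is a pronoun, so Principle B applies: it must be free in its binding domain.
Binding domain of *her₆*: the matrix TP, whose subject is Hana₁.
*Hana₁* c-commands the pronoun within its binding domain → coindexation would violate Principle B.
*Sofia₂*: the pronoun c-commands this R-expression → coindexation would violate Principle C on *Sofia₂*.
*Bianca₃*: the pronoun c-commands this R-expression → coindexation would violate Principle C on *Bianca₃*.
*Ingrid₄*: the pronoun c-commands this R-expression → coindexation would violate Principle C on *Ingrid₄*.
*Zara₅*: the pronoun c-commands this R-expression → coindexation would violate Principle C on *Zara₅*.

none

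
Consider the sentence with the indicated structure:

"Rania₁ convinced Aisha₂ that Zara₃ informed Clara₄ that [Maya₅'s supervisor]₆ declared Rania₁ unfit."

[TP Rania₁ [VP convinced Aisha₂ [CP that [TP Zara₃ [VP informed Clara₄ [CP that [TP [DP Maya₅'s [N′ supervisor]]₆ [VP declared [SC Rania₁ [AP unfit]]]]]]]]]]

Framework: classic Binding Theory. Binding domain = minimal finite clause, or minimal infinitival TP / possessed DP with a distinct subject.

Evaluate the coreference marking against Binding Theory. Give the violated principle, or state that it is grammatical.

Principle C

The two coindexed NPs are *Rania₁* (the higher occurrence) and *Rania₁* (the lower occurrence).
*Rania₁* (the lower occurrence) is an R-expression. Principle C requires it to be free everywhere.
*Rania₁* (the higher occurrence) c-commands it and carries the same index.
The R-expression is bound → Principle C violation.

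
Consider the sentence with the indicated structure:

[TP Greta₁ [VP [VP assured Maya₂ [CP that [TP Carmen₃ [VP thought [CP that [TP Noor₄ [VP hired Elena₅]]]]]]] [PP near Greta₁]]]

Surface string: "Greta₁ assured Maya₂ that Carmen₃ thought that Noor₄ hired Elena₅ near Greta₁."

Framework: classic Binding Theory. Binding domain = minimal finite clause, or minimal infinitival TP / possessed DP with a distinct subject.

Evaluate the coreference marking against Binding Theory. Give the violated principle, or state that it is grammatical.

Principle C

The two coindexed NPs are *Greta₁* (the lower occurrence) and *Greta₁* (the higher occurrence).
*Greta₁* (the lower occurrence) is an R-expression. Principle C requires it to be free everywhere.
*Greta₁* (the higher occurrence) c-commands it and carries the same index.
The R-expression is bound → Principle C violation.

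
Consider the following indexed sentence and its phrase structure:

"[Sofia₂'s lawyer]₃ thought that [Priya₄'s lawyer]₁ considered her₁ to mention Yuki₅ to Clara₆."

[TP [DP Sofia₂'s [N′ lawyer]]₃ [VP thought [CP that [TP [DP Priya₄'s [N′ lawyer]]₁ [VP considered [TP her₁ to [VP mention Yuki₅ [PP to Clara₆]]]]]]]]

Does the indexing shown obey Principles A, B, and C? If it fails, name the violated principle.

Principle B

The two coindexed NPs are *[Priya₄'s lawyer]₁* and *her₁*.
*her₁* is a pronoun. Its binding domain is the embedded TP, whose subject is [Priya₄'s lawyer]₁.
*[Priya₄'s lawyer]₁* c-commands it within that domain and carries the same index.
The pronoun is locally bound → Principle B violation.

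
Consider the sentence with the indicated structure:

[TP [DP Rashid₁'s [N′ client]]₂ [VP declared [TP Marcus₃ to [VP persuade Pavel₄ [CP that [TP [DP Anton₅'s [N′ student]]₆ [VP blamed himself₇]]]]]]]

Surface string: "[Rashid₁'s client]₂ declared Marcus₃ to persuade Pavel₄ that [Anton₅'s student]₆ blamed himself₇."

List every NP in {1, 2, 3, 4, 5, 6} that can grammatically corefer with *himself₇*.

{6}

*himself* is an anaphor, so Principle A applies: it must be bound in its binding domain.
Binding domain of *himself₇*: the embedded TP, whose subject is [Anton₅'s student]₆.
*Rashid₁* does not c-command the anaphor → cannot bind it.
*[Rashid₁'s client]₂* c-commands the anaphor but is outside its binding domain → cannot satisfy Principle A.
*Marcus₃* c-commands the anaphor but is outside its binding domain → cannot satisfy Principle A.
*Pavel₄* c-commands the anaphor but is outside its binding domain → cannot satisfy Principle A.
*Anton₅* does not c-command the anaphor → cannot bind it.
*[Anton₅'s student]₆* c-commands the anaphor within its binding domain → licit binder.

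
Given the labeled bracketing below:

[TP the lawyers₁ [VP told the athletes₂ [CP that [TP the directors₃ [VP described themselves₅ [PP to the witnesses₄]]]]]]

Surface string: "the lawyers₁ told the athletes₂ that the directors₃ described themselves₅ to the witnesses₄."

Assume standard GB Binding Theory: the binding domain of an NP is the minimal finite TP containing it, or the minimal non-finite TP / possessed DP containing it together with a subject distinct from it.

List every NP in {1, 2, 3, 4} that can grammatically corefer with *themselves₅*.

{3}

*themselves* is an anaphor, so Principle A applies: it must be bound in its binding domain.
Binding domain of *themselves₅*: the embedded TP, whose subject is the directors₃.
*the lawyers₁* c-commands the anaphor but is outside its binding domain → cannot satisfy Principle A.
*the athletes₂* c-commands the anaphor but is outside its binding domain → cannot satisfy Principle A.
*the directors₃* c-commands the anaphor within its binding domain → licit binder.
*the witnesses₄* does not c-command the anaphor → cannot bind it.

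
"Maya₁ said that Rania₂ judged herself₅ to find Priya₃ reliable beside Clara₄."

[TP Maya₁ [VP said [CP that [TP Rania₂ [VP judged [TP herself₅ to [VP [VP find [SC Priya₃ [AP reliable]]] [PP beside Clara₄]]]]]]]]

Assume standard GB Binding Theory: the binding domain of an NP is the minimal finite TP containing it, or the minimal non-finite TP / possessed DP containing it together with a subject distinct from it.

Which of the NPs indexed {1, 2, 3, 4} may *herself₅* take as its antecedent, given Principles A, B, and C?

*herself* is an anaphor, so Principle A applies: it must be bound in its binding domain.
Binding domain of *herself₅*: the embedded TP, whose subject is Rania₂.
*Maya₁* c-commands the anaphor but is outside its binding domain → cannot satisfy Principle A.
*Rania₂* c-commands the anaphor within its binding domain → licit binder.
*Priya₃* does not c-command the anaphor → cannot bind it.
*Clara₄* does not c-command the anaphor → cannot bind it.

{2}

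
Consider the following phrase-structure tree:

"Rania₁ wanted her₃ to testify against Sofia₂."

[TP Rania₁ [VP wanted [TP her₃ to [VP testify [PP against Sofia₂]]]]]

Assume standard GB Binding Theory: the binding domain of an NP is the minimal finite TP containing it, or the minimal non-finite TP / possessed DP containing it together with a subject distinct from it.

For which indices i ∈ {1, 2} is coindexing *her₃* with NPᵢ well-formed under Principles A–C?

none

*her* is a pronoun, so Principle B applies: it must be free in its binding domain.
Binding domain of *her₃*: the matrix TP, whose subject is Rania₁.
*Rania₁* c-commands the pronoun within its binding domain → coindexation would violate Principle B.
*Sofia₂*: the pronoun c-commands this R-expression → coindexation would violate Principle C on *Sofia₂*.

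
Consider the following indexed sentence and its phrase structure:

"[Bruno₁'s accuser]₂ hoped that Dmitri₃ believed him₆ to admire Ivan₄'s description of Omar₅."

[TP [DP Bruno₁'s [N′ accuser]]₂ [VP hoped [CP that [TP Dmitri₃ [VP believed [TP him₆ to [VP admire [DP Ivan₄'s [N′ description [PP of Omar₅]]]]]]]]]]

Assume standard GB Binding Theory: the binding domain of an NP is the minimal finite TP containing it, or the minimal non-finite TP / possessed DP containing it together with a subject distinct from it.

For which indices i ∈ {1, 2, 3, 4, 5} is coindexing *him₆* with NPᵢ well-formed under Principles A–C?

*him* is a pronoun, so Principle B applies: it must be free in its binding domain.
Binding domain of *him₆*: the embedded TP, whose subject is Dmitri₃.
*Bruno₁* and the pronoun do not c-command one another → neither Principle B nor Principle C is at stake; coindexation permitted.
*[Bruno₁'s accuser]₂* c-commands the pronoun but from outside its binding domain, and is not c-commanded by it → coindexation permitted.
*Dmitri₃* c-commands the pronoun within its binding domain → coindexation would violate Principle B.
*Ivan₄*: the pronoun c-commands this R-expression → coindexation would violate Principle C on *Ivan₄*.
*Omar₅*: the pronoun c-commands this R-expression → coindexation would violate Principle C on *Omar₅*.

{1, 2}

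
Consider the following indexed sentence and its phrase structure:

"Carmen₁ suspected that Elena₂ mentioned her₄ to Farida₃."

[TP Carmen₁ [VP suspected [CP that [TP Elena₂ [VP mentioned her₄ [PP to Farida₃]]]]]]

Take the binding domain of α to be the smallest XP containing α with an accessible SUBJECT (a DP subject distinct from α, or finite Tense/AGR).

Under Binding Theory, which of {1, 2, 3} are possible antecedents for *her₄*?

{1}

*her* is a pronoun, so Principle B applies: it must be free in its binding domain.
Binding domain of *her₄*: the embedded TP, whose subject is Elena₂.
*Carmen₁* c-commands the pronoun but from outside its binding domain, and is not c-commanded by it → coindexation permitted.
*Elena₂* c-commands the pronoun within its binding domain → coindexation would violate Principle B.
*Farida₃*: the pronoun c-commands this R-expression → coindexation would violate Principle C on *Farida₃*.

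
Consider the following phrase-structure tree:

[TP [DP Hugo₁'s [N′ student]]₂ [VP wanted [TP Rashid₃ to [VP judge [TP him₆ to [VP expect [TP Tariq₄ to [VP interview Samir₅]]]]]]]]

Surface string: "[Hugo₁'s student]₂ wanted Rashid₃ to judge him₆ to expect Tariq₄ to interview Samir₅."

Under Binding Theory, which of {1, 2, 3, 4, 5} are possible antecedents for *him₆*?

{1, 2}

*him* is a pronoun, so Principle B applies: it must be free in its binding domain.
Binding domain of *him₆*: the embedded TP, whose subject is Rashid₃.
*Hugo₁* and the pronoun do not c-command one another → neither Principle B nor Principle C is at stake; coindexation permitted.
*[Hugo₁'s student]₂* c-commands the pronoun but from outside its binding domain, and is not c-commanded by it → coindexation permitted.
*Rashid₃* c-commands the pronoun within its binding domain → coindexation would violate Principle B.
*Tariq₄*: the pronoun c-commands this R-expression → coindexation would violate Principle C on *Tariq₄*.
*Samir₅*: the pronoun c-commands this R-expression → coindexation would violate Principle C on *Samir₅*.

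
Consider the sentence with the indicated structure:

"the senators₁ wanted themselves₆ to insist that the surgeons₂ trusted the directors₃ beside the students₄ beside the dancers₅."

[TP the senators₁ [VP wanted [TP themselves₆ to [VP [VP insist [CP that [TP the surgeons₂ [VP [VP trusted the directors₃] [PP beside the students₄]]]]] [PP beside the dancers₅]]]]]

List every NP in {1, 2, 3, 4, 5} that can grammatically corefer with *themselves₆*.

{1}

*themselves* is an anaphor, so Principle A applies: it must be bound in its binding domain.
Binding domain of *themselves₆*: the matrix TP, whose subject is the senators₁.
*the senators₁* c-commands the anaphor within its binding domain → licit binder.
*the surgeons₂* does not c-command the anaphor → cannot bind it.
*the directors₃* does not c-command the anaphor → cannot bind it.
*the students₄* does not c-command the anaphor → cannot bind it.
*the dancers₅* does not c-command the anaphor → cannot bind it.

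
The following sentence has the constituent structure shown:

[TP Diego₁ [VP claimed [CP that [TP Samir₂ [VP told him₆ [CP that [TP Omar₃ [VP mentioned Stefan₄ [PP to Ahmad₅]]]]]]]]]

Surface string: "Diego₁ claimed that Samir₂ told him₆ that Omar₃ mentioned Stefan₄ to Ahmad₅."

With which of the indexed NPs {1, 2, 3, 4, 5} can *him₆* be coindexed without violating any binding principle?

{1}

*him* is a pronoun, so Principle B applies: it must be free in its binding domain.
Binding domain of *him₆*: the embedded TP, whose subject is Samir₂.
*Diego₁* c-commands the pronoun but from outside its binding domain, and is not c-commanded by it → coindexation permitted.
*Samir₂* c-commands the pronoun within its binding domain → coindexation would violate Principle B.
*Omar₃*: the pronoun c-commands this R-expression → coindexation would violate Principle C on *Omar₃*.
*Stefan₄*: the pronoun c-commands this R-expression → coindexation would violate Principle C on *Stefan₄*.
*Ahmad₅*: the pronoun c-commands this R-expression → coindexation would violate Principle C on *Ahmad₅*.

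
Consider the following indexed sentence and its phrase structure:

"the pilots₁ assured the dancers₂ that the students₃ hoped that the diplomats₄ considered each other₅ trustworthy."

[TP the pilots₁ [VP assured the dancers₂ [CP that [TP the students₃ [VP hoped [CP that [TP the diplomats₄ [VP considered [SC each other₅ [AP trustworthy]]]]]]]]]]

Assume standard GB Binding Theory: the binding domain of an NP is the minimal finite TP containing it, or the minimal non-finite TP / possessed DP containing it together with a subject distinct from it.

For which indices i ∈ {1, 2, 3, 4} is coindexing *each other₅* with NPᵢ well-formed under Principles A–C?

*each other* is an anaphor, so Principle A applies: it must be bound in its binding domain.
Binding domain of *each other₅*: the embedded TP, whose subject is the diplomats₄.
*the pilots₁* c-commands the anaphor but is outside its binding domain → cannot satisfy Principle A.
*the dancers₂* c-commands the anaphor but is outside its binding domain → cannot satisfy Principle A.
*the students₃* c-commands the anaphor but is outside its binding domain → cannot satisfy Principle A.
*the diplomats₄* c-commands the anaphor within its binding domain → licit binder.

{4}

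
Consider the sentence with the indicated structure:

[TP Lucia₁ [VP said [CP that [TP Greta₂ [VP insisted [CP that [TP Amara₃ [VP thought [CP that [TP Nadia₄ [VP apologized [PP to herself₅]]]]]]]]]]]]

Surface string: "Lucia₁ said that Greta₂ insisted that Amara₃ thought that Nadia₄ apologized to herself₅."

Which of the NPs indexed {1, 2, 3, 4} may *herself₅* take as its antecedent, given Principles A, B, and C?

*herself* is an anaphor, so Principle A applies: it must be bound in its binding domain.
Binding domain of *herself₅*: the embedded TP, whose subject is Nadia₄.
*Lucia₁* c-commands the anaphor but is outside its binding domain → cannot satisfy Principle A.
*Greta₂* c-commands the anaphor but is outside its binding domain → cannot satisfy Principle A.
*Amara₃* c-commands the anaphor but is outside its binding domain → cannot satisfy Principle A.
*Nadia₄* c-commands the anaphor within its binding domain → licit binder.

{4}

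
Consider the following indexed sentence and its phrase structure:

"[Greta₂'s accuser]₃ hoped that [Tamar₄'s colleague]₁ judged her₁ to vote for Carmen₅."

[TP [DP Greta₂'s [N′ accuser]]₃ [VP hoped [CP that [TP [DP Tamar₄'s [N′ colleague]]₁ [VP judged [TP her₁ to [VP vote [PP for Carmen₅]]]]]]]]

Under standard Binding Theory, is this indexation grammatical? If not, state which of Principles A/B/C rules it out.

Principle B

The two coindexed NPs are *[Tamar₄'s colleague]₁* and *her₁*.
*her₁* is a pronoun. Its binding domain is the embedded TP, whose subject is [Tamar₄'s colleague]₁.
*[Tamar₄'s colleague]₁* c-commands it within that domain and carries the same index.
The pronoun is locally bound → Principle B violation.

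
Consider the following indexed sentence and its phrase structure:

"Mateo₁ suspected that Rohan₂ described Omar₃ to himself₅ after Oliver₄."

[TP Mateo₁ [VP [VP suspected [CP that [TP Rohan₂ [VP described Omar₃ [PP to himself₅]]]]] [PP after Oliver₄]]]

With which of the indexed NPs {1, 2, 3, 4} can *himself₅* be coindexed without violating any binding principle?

*himself* is an anaphor, so Principle A applies: it must be bound in its binding domain.
Binding domain of *himself₅*: the embedded TP, whose subject is Rohan₂.
*Mateo₁* c-commands the anaphor but is outside its binding domain → cannot satisfy Principle A.
*Rohan₂* c-commands the anaphor within its binding domain → licit binder.
*Omar₃* c-commands the anaphor within its binding domain → licit binder.
*Oliver₄* does not c-command the anaphor → cannot bind it.

{2, 3}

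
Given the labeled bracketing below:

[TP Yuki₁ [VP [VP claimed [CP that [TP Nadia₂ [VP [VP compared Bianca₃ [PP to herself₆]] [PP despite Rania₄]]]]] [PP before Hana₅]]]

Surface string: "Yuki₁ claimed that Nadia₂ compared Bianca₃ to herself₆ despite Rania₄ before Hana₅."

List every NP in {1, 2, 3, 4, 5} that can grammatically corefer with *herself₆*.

*herself* is an anaphor, so Principle A applies: it must be bound in its binding domain.
Binding domain of *herself₆*: the embedded TP, whose subject is Nadia₂.
*Yuki₁* c-commands the anaphor but is outside its binding domain → cannot satisfy Principle A.
*Nadia₂* c-commands the anaphor within its binding domain → licit binder.
*Bianca₃* c-commands the anaphor within its binding domain → licit binder.
*Rania₄* does not c-command the anaphor → cannot bind it.
*Hana₅* does not c-command the anaphor → cannot bind it.

{2, 3}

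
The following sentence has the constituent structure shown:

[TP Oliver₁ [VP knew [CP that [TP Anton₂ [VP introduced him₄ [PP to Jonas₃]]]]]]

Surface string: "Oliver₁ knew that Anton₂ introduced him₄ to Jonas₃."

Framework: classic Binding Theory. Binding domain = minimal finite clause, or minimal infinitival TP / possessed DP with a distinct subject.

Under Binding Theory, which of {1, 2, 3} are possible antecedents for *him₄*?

{1}

*him* is a pronoun, so Principle B applies: it must be free in its binding domain.
Binding domain of *him₄*: the embedded TP, whose subject is Anton₂.
*Oliver₁* c-commands the pronoun but from outside its binding domain, and is not c-commanded by it → coindexation permitted.
*Anton₂* c-commands the pronoun within its binding domain → coindexation would violate Principle B.
*Jonas₃*: the pronoun c-commands this R-expression → coindexation would violate Principle C on *Jonas₃*.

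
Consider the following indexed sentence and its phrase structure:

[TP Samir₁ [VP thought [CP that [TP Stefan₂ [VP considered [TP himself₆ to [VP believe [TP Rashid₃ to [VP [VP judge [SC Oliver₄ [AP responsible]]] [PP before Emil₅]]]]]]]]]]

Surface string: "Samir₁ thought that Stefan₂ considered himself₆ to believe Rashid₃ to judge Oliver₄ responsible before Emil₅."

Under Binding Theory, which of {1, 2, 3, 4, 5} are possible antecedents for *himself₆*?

{2}

*himself* is an anaphor, so Principle A applies: it must be bound in its binding domain.
Binding domain of *himself₆*: the embedded TP, whose subject is Stefan₂.
*Samir₁* c-commands the anaphor but is outside its binding domain → cannot satisfy Principle A.
*Stefan₂* c-commands the anaphor within its binding domain → licit binder.
*Rashid₃* does not c-command the anaphor → cannot bind it.
*Oliver₄* does not c-command the anaphor → cannot bind it.
*Emil₅* does not c-command the anaphor → cannot bind it.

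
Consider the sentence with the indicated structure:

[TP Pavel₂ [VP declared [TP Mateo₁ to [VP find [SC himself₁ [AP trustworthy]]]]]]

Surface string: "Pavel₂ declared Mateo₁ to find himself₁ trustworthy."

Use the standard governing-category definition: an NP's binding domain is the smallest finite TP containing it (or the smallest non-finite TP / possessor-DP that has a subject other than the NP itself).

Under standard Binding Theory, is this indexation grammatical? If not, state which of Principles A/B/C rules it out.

The two coindexed NPs are *Mateo₁* and *himself₁*.
*himself₁* is an anaphor; its binding domain is the embedded TP, whose subject is Mateo₁. *Mateo₁* c-commands it within that domain and shares its index, so Principle A is satisfied.
*Mateo₁* is an R-expression; *himself₁* does not c-command it, and no other NP shares its index, so Principle C is satisfied.
All principles are respected.

grammatical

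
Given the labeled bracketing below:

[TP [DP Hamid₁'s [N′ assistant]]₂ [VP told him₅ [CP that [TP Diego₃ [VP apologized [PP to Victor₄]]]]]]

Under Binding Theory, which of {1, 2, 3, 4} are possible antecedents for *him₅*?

*him* is a pronoun, so Principle B applies: it must be free in its binding domain.
Binding domain of *him₅*: the matrix TP, whose subject is [Hamid₁'s assistant]₂.
*Hamid₁* and the pronoun do not c-command one another → neither Principle B nor Principle C is at stake; coindexation permitted.
*[Hamid₁'s assistant]₂* c-commands the pronoun within its binding domain → coindexation would violate Principle B.
*Diego₃*: the pronoun c-commands this R-expression → coindexation would violate Principle C on *Diego₃*.
*Victor₄*: the pronoun c-commands this R-expression → coindexation would violate Principle C on *Victor₄*.

{1}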